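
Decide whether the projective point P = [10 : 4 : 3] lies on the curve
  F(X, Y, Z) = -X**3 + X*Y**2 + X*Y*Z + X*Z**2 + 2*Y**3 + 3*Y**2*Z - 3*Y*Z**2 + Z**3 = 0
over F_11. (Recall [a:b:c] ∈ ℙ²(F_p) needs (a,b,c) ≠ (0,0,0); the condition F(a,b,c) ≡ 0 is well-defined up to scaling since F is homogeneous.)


F(10,4,3) ≡ 1 (mod 11); P is NOT on the curve.

Evaluate F(10, 4, 3) term-by-term (mod 11).
  -X**3 ↦ -1·1000·1·1 = -1000
  X*Y**2 ↦ 1·10·16·1 = 160
  X*Y*Z ↦ 1·10·4·3 = 120
  X*Z**2 ↦ 1·10·1·9 = 90
  2*Y**3 ↦ 2·1·64·1 = 128
  3*Y**2*Z ↦ 3·1·16·3 = 144
  -3*Y*Z**2 ↦ -3·1·4·9 = -108
  Z**3 ↦ 1·1·1·27 = 27
Sum: F(10, 4, 3) = (-1000) + (160) + (120) + (90) + (128) + (144) + (-108) + (27) = -439.
Reducing mod 11: -439 ≡ 1 (mod 11).
Since F(a, b, c) ≡ 1 ≠ 0 (mod 11), P does NOT lie on the curve.


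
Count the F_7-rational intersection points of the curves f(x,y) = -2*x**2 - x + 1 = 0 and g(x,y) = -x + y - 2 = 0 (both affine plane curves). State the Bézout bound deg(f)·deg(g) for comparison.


Common zeros: {(4, 6), (6, 1)}; count = 2; Bézout bound = 2.

deg(f) = 2, deg(g) = 1, so Bézout bound = 2.
Scan x ∈ F_7. For each x, list the y ∈ F_7 with f(x, y) ≡ 0 and those with g(x, y) ≡ 0 (mod 7); the common zeros in that column are the intersection.
  x = 0: f ≡ 0 at y ∈ ∅; g ≡ 0 at y ∈ {2}; common: ∅.
  x = 1: f ≡ 0 at y ∈ ∅; g ≡ 0 at y ∈ {3}; common: ∅.
  x = 2: f ≡ 0 at y ∈ ∅; g ≡ 0 at y ∈ {4}; common: ∅.
  x = 3: f ≡ 0 at y ∈ ∅; g ≡ 0 at y ∈ {5}; common: ∅.
  x = 4: f ≡ 0 at y ∈ {0, 1, 2, 3, 4, 5, 6}; g ≡ 0 at y ∈ {6}; common: {6}.
  x = 5: f ≡ 0 at y ∈ ∅; g ≡ 0 at y ∈ {0}; common: ∅.
  x = 6: f ≡ 0 at y ∈ {0, 1, 2, 3, 4, 5, 6}; g ≡ 0 at y ∈ {1}; common: {1}.
Collecting: common zeros = {(4, 6), (6, 1)}, so the count is 2.
Comparison with the Bézout bound: 2 ≤ 2 = deg(f)·deg(g), as expected for curves with no common component (the bound is attained).


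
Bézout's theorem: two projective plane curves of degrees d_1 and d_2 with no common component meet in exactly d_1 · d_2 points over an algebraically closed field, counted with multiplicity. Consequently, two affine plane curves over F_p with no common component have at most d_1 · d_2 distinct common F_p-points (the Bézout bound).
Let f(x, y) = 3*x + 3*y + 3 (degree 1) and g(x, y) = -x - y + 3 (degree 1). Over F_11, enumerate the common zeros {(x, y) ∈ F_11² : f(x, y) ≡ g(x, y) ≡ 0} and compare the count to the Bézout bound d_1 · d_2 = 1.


Common zeros: ∅; count = 0; Bézout bound = 1.

deg(f) = 1, deg(g) = 1, so Bézout bound = 1.
Scan x ∈ F_11. For each x, list the y ∈ F_11 with f(x, y) ≡ 0 and those with g(x, y) ≡ 0 (mod 11); the common zeros in that column are the intersection.
  x = 0: f ≡ 0 at y ∈ {10}; g ≡ 0 at y ∈ {3}; common: ∅.
  x = 1: f ≡ 0 at y ∈ {9}; g ≡ 0 at y ∈ {2}; common: ∅.
  x = 2: f ≡ 0 at y ∈ {8}; g ≡ 0 at y ∈ {1}; common: ∅.
  x = 3: f ≡ 0 at y ∈ {7}; g ≡ 0 at y ∈ {0}; common: ∅.
  x = 4: f ≡ 0 at y ∈ {6}; g ≡ 0 at y ∈ {10}; common: ∅.
  x = 5: f ≡ 0 at y ∈ {5}; g ≡ 0 at y ∈ {9}; common: ∅.
  x = 6: f ≡ 0 at y ∈ {4}; g ≡ 0 at y ∈ {8}; common: ∅.
  x = 7: f ≡ 0 at y ∈ {3}; g ≡ 0 at y ∈ {7}; common: ∅.
  x = 8: f ≡ 0 at y ∈ {2}; g ≡ 0 at y ∈ {6}; common: ∅.
  x = 9: f ≡ 0 at y ∈ {1}; g ≡ 0 at y ∈ {5}; common: ∅.
  x = 10: f ≡ 0 at y ∈ {0}; g ≡ 0 at y ∈ {4}; common: ∅.
Collecting: common zeros = ∅, so the count is 0.
Comparison with the Bézout bound: 0 ≤ 1 = deg(f)·deg(g), as expected for curves with no common component (the affine F_11-count falls short of the bound because intersections may lie at infinity, over extension fields, or carry multiplicity).


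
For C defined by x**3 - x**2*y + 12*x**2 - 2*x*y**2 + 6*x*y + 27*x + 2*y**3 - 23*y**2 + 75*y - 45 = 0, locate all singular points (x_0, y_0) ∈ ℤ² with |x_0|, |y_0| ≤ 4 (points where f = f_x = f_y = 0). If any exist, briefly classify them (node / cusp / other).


Singular points: {(-3, 3)}; classification: cusp.

Compute partial derivatives:
  f_x = 3*x**2 - 2*x*y + 24*x - 2*y**2 + 6*y + 27.
  f_y = -x**2 - 4*x*y + 6*x + 6*y**2 - 46*y + 75.
Scan x_0 ∈ {−4, ..., 4}. For each x_0, f_y(x_0, y) is a polynomial in y; find its integer roots y ∈ {−4, ..., 4}, then test f_x and f at those candidates.
  x = -4: f_y(-4, y) = 6*y**2 - 30*y + 35; no integer root y with |y| ≤ 4.
  x = -3: f_y(-3, y) = 6*y**2 - 34*y + 48; vanishes at y ∈ {3}. (-3, 3): f_x = 0, f = 0 — SINGULAR.
  x = -2: f_y(-2, y) = 6*y**2 - 38*y + 59; no integer root y with |y| ≤ 4.
  x = -1: f_y(-1, y) = 6*y**2 - 42*y + 68; no integer root y with |y| ≤ 4.
  x = 0: f_y(0, y) = 6*y**2 - 46*y + 75; no integer root y with |y| ≤ 4.
  x = 1: f_y(1, y) = 6*y**2 - 50*y + 80; no integer root y with |y| ≤ 4.
  x = 2: f_y(2, y) = 6*y**2 - 54*y + 83; no integer root y with |y| ≤ 4.
  x = 3: f_y(3, y) = 6*y**2 - 58*y + 84; no integer root y with |y| ≤ 4.
  x = 4: f_y(4, y) = 6*y**2 - 62*y + 83; no integer root y with |y| ≤ 4.
Only singular point on the grid: (-3, 3).
Classify: substitute x = -3 + u, y = 3 + v and expand: f = u**3 - u**2*v - 2*u*v**2 + 2*v**3 + v**2.
No constant or linear terms (consistent with a singular point). Quadratic part: v**2. Cubic part: u**3 - u**2*v - 2*u*v**2 + 2*v**3.
The quadratic part v**2 is a perfect square, so there is a single (double) tangent line v = 0, i.e. y = 3. Restricting the cubic part to that line (v = 0) leaves u**3 ≠ 0, so f is not divisible by v and the branch is v² ≈ -u**3 to lowest order — this is a cusp.
Classification: cusp.


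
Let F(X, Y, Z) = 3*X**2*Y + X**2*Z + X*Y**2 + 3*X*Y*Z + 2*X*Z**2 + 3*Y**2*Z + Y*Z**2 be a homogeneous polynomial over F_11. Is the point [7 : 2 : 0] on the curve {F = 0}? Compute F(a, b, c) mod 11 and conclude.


F(7,2,0) ≡ 3 (mod 11); P is NOT on the curve.

Evaluate F(7, 2, 0) term-by-term (mod 11).
  3*X**2*Y ↦ 3·49·2·1 = 294
  X**2*Z ↦ 1·49·1·0 = 0
  X*Y**2 ↦ 1·7·4·1 = 28
  3*X*Y*Z ↦ 3·7·2·0 = 0
  2*X*Z**2 ↦ 2·7·1·0 = 0
  3*Y**2*Z ↦ 3·1·4·0 = 0
  Y*Z**2 ↦ 1·1·2·0 = 0
Sum: F(7, 2, 0) = (294) + (0) + (28) + (0) + (0) + (0) + (0) = 322.
Reducing mod 11: 322 ≡ 3 (mod 11).
Since F(a, b, c) ≡ 3 ≠ 0 (mod 11), P does NOT lie on the curve.


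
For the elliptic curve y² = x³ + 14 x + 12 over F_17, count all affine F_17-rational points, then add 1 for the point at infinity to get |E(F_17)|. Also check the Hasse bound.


Affine points = {(3, 8), (3, 9), (4, 8), (4, 9), (9, 0), (10, 8), (10, 9), (11, 1), (11, 16), (12, 2), (12, 15)}; affine count = 11; |E(F_17)| = 12.

Discriminant check: Δ ∝ 4a³ + 27b² = 4·14³ + 27·12² = 4·2744 + 27·144 ≡ 6 (mod 17). Nonzero ⇒ E is nonsingular.
For each x ∈ F_17, compute rhs = x³ + 14·x + 12 mod 17, then count y ∈ F_17 with y² ≡ rhs.
  x = 0: rhs = 12, matching y values: none (0 points).
  x = 1: rhs = 10, matching y values: none (0 points).
  x = 2: rhs = 14, matching y values: none (0 points).
  x = 3: rhs = 13, matching y values: 8, 9 (2 points).
  x = 4: rhs = 13, matching y values: 8, 9 (2 points).
  x = 5: rhs = 3, matching y values: none (0 points).
  x = 6: rhs = 6, matching y values: none (0 points).
  x = 7: rhs = 11, matching y values: none (0 points).
  x = 8: rhs = 7, matching y values: none (0 points).
  x = 9: rhs = 0, matching y values: 0 (1 points).
  x = 10: rhs = 13, matching y values: 8, 9 (2 points).
  x = 11: rhs = 1, matching y values: 1, 16 (2 points).
  x = 12: rhs = 4, matching y values: 2, 15 (2 points).
  x = 13: rhs = 11, matching y values: none (0 points).
  x = 14: rhs = 11, matching y values: none (0 points).
  x = 15: rhs = 10, matching y values: none (0 points).
  x = 16: rhs = 14, matching y values: none (0 points).
Total affine count: 11.
Full point count |E(F_17)| = 11 + 1 = 12.
Hasse bound: |12 − (17+1)| = |-6| = 6 ≤ 2√17 ≈ 8.2462 ✓.


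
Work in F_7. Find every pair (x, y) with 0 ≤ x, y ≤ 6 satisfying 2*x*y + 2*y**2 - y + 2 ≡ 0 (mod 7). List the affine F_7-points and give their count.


Affine F_7-points: {(2, 1), (3, 3), (3, 5), (5, 2), (5, 4), (6, 6)}; count = 6.

For each of the 49 pairs (x, y) ∈ F_7², evaluate f(x, y) mod 7. Record the zeros.
  x = 0: [0↦2, 1↦3, 2↦1, 3↦3, 4↦2, 5↦5, 6↦5]  zeros at y ∈ ∅
  x = 1: [0↦2, 1↦5, 2↦5, 3↦2, 4↦3, 5↦1, 6↦3]  zeros at y ∈ ∅
  x = 2: [0↦2, 1↦0, 2↦2, 3↦1, 4↦4, 5↦4, 6↦1]  zeros at y ∈ {1}
  x = 3: [0↦2, 1↦2, 2↦6, 3↦0, 4↦5, 5↦0, 6↦6]  zeros at y ∈ {3, 5}
  x = 4: [0↦2, 1↦4, 2↦3, 3↦6, 4↦6, 5↦3, 6↦4]  zeros at y ∈ ∅
  x = 5: [0↦2, 1↦6, 2↦0, 3↦5, 4↦0, 5↦6, 6↦2]  zeros at y ∈ {2, 4}
  x = 6: [0↦2, 1↦1, 2↦4, 3↦4, 4↦1, 5↦2, 6↦0]  zeros at y ∈ {6}
Collecting zeros: affine points = {(2, 1), (3, 3), (3, 5), (5, 2), (5, 4), (6, 6)}.
Total count |C(F_7)_aff| = 6.


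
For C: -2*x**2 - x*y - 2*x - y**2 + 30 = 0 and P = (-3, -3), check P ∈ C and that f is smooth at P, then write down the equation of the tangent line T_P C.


Tangent line at P: 13*x + 9*y + 66 = 0.

Step 1: f(-3, -3) = 0, so P lies on C.
Step 2: partial derivatives
  f_x(x, y) = -4*x - y - 2, f_y(x, y) = -x - 2*y.
  f_x(P) = 13, f_y(P) = 9 (gradient nonzero, so P is smooth).
Step 3: tangent line at P: 13·(x − -3) + 9·(y − -3) = 0.
Expanding: 13*x + 9*y + 66 = 0.


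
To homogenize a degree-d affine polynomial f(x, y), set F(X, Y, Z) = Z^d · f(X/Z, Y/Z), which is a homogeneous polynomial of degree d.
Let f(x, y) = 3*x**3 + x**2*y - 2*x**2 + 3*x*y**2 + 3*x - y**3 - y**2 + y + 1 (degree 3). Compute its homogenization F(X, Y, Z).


F(X, Y, Z) = 3*X**3 + X**2*Y - 2*X**2*Z + 3*X*Y**2 + 3*X*Z**2 - Y**3 - Y**2*Z + Y*Z**2 + Z**3

deg(f) = 3.
Substitute x = X/Z, y = Y/Z into f, then multiply by Z^3.
  monomial 3·x^3·y^0 ↦ 3·X^3·Y^0·Z^0.
  monomial 1·x^2·y^1 ↦ 1·X^2·Y^1·Z^0.
  monomial -2·x^2·y^0 ↦ -2·X^2·Y^0·Z^1.
  monomial 3·x^1·y^2 ↦ 3·X^1·Y^2·Z^0.
  monomial 3·x^1·y^0 ↦ 3·X^1·Y^0·Z^2.
  monomial -1·x^0·y^3 ↦ -1·X^0·Y^3·Z^0.
  monomial -1·x^0·y^2 ↦ -1·X^0·Y^2·Z^1.
  monomial 1·x^0·y^1 ↦ 1·X^0·Y^1·Z^2.
  monomial 1·x^0·y^0 ↦ 1·X^0·Y^0·Z^3.
Collecting: F(X, Y, Z) = 3*X**3 + X**2*Y - 2*X**2*Z + 3*X*Y**2 + 3*X*Z**2 - Y**3 - Y**2*Z + Y*Z**2 + Z**3.


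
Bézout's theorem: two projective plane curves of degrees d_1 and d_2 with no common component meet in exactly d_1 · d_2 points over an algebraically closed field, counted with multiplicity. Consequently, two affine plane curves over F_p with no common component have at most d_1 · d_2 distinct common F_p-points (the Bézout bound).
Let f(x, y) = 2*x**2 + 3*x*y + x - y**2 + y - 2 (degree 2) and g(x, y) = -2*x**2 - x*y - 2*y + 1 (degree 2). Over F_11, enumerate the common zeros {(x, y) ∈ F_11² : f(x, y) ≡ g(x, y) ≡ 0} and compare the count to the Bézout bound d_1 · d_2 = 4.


Common zeros: {(10, 10)}; count = 1; Bézout bound = 4.

deg(f) = 2, deg(g) = 2, so Bézout bound = 4.
Scan x ∈ F_11. For each x, list the y ∈ F_11 with f(x, y) ≡ 0 and those with g(x, y) ≡ 0 (mod 11); the common zeros in that column are the intersection.
  x = 0: f ≡ 0 at y ∈ {5, 7}; g ≡ 0 at y ∈ {6}; common: ∅.
  x = 1: f ≡ 0 at y ∈ {6, 9}; g ≡ 0 at y ∈ {7}; common: ∅.
  x = 2: f ≡ 0 at y ∈ {8, 10}; g ≡ 0 at y ∈ {1}; common: ∅.
  x = 3: f ≡ 0 at y ∈ {5}; g ≡ 0 at y ∈ {1}; common: ∅.
  x = 4: f ≡ 0 at y ∈ ∅; g ≡ 0 at y ∈ {4}; common: ∅.
  x = 5: f ≡ 0 at y ∈ ∅; g ≡ 0 at y ∈ {4}; common: ∅.
  x = 6: f ≡ 0 at y ∈ {2, 6}; g ≡ 0 at y ∈ {9}; common: ∅.
  x = 7: f ≡ 0 at y ∈ {2, 9}; g ≡ 0 at y ∈ {10}; common: ∅.
  x = 8: f ≡ 0 at y ∈ ∅; g ≡ 0 at y ∈ {6}; common: ∅.
  x = 9: f ≡ 0 at y ∈ ∅; g ≡ 0 at y ∈ ∅; common: ∅.
  x = 10: f ≡ 0 at y ∈ {10}; g ≡ 0 at y ∈ {10}; common: {10}.
Collecting: common zeros = {(10, 10)}, so the count is 1.
Comparison with the Bézout bound: 1 ≤ 4 = deg(f)·deg(g), as expected for curves with no common component (the affine F_11-count falls short of the bound because intersections may lie at infinity, over extension fields, or carry multiplicity).


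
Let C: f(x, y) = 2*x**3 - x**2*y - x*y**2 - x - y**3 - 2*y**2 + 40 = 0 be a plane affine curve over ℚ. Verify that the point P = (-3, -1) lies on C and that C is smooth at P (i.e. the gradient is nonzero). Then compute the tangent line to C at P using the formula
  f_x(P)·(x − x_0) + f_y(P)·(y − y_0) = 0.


Tangent line at P: 46*x - 14*y + 124 = 0.

Step 1: f(-3, -1) = 0, so P lies on C.
Step 2: partial derivatives
  f_x(x, y) = 6*x**2 - 2*x*y - y**2 - 1, f_y(x, y) = -x**2 - 2*x*y - 3*y**2 - 4*y.
  f_x(P) = 46, f_y(P) = -14 (gradient nonzero, so P is smooth).
Step 3: tangent line at P: 46·(x − -3) + -14·(y − -1) = 0.
Expanding: 46*x - 14*y + 124 = 0.


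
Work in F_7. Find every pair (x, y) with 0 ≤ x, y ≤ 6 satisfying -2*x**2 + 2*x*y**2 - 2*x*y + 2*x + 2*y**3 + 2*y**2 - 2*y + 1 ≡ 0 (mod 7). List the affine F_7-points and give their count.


Affine F_7-points: {(0, 2), (1, 6), (2, 6), (3, 2), (3, 3), (3, 5), (4, 1), (4, 3), (4, 5)}; count = 9.

For each of the 49 pairs (x, y) ∈ F_7², evaluate f(x, y) mod 7. Record the zeros.
  x = 0: [0↦1, 1↦3, 2↦0, 3↦4, 4↦6, 5↦4, 6↦3]  zeros at y ∈ {2}
  x = 1: [0↦1, 1↦3, 2↦4, 3↦2, 4↦2, 5↦2, 6↦0]  zeros at y ∈ {6}
  x = 2: [0↦4, 1↦6, 2↦4, 3↦3, 4↦1, 5↦3, 6↦0]  zeros at y ∈ {6}
  x = 3: [0↦3, 1↦5, 2↦0, 3↦0, 4↦3, 5↦0, 6↦3]  zeros at y ∈ {2, 3, 5}
  x = 4: [0↦5, 1↦0, 2↦6, 3↦0, 4↦1, 5↦0, 6↦2]  zeros at y ∈ {1, 3, 5}
  x = 5: [0↦3, 1↦5, 2↦1, 3↦3, 4↦2, 5↦3, 6↦4]  zeros at y ∈ ∅
  x = 6: [0↦4, 1↦6, 2↦6, 3↦2, 4↦6, 5↦2, 6↦2]  zeros at y ∈ ∅
Collecting zeros: affine points = {(0, 2), (1, 6), (2, 6), (3, 2), (3, 3), (3, 5), (4, 1), (4, 3), (4, 5)}.
Total count |C(F_7)_aff| = 9.


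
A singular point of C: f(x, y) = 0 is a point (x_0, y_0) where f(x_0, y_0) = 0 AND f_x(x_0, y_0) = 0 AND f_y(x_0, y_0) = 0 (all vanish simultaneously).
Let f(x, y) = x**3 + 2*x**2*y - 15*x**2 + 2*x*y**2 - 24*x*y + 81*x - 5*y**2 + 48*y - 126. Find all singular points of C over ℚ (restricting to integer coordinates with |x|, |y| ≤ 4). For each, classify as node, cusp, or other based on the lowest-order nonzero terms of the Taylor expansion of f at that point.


Singular points: {(3, 3)}; classification: cusp.

Compute partial derivatives:
  f_x = 3*x**2 + 4*x*y - 30*x + 2*y**2 - 24*y + 81.
  f_y = 2*x**2 + 4*x*y - 24*x - 10*y + 48.
Scan x_0 ∈ {−4, ..., 4}. For each x_0, f_y(x_0, y) is a polynomial in y; find its integer roots y ∈ {−4, ..., 4}, then test f_x and f at those candidates.
  x = -4: f_y(-4, y) = 176 - 26*y; no integer root y with |y| ≤ 4.
  x = -3: f_y(-3, y) = 138 - 22*y; no integer root y with |y| ≤ 4.
  x = -2: f_y(-2, y) = 104 - 18*y; no integer root y with |y| ≤ 4.
  x = -1: f_y(-1, y) = 74 - 14*y; no integer root y with |y| ≤ 4.
  x = 0: f_y(0, y) = 48 - 10*y; no integer root y with |y| ≤ 4.
  x = 1: f_y(1, y) = 26 - 6*y; no integer root y with |y| ≤ 4.
  x = 2: f_y(2, y) = 8 - 2*y; vanishes at y ∈ {4}. (2, 4): f_x = 1 ≠ 0.
  x = 3: f_y(3, y) = 2*y - 6; vanishes at y ∈ {3}. (3, 3): f_x = 0, f = 0 — SINGULAR.
  x = 4: f_y(4, y) = 6*y - 16; no integer root y with |y| ≤ 4.
Only singular point on the grid: (3, 3).
Classify: substitute x = 3 + u, y = 3 + v and expand: f = u**3 + 2*u**2*v + 2*u*v**2 + v**2.
No constant or linear terms (consistent with a singular point). Quadratic part: v**2. Cubic part: u**3 + 2*u**2*v + 2*u*v**2.
The quadratic part v**2 is a perfect square, so there is a single (double) tangent line v = 0, i.e. y = 3. Restricting the cubic part to that line (v = 0) leaves u**3 ≠ 0, so f is not divisible by v and the branch is v² ≈ -u**3 to lowest order — this is a cusp.
Classification: cusp.


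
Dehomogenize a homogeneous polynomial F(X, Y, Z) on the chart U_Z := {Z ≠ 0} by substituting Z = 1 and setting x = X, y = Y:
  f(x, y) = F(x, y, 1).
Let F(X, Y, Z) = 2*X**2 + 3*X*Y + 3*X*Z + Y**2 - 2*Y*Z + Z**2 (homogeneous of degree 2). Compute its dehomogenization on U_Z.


f(x, y) = 2*x**2 + 3*x*y + 3*x + y**2 - 2*y + 1

On U_Z we set Z = 1. Each monomial c·X^i·Y^j·Z^k in F becomes c·x^i·y^j·1^k = c·x^i·y^j.
Substituting Z = 1: F(X, Y, 1) = 2*x**2 + 3*x*y + 3*x + y**2 - 2*y + 1.
Note: deg(f) ≤ deg(F) = 2; strict inequality happens when F is divisible by Z (lost terms).


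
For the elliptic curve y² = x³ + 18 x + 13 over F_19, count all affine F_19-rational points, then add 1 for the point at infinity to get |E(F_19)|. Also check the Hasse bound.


Affine points = {(2, 0), (4, 4), (4, 15), (5, 0), (7, 8), (7, 11), (8, 2), (8, 17), (9, 7), (9, 12), (12, 0), (14, 8), (14, 11), (17, 8), (17, 11)}; affine count = 15; |E(F_19)| = 16.

Discriminant check: Δ ∝ 4a³ + 27b² = 4·18³ + 27·13² = 4·5832 + 27·169 ≡ 18 (mod 19). Nonzero ⇒ E is nonsingular.
For each x ∈ F_19, compute rhs = x³ + 18·x + 13 mod 19, then count y ∈ F_19 with y² ≡ rhs.
  x = 0: rhs = 13, matching y values: none (0 points).
  x = 1: rhs = 13, matching y values: none (0 points).
  x = 2: rhs = 0, matching y values: 0 (1 points).
  x = 3: rhs = 18, matching y values: none (0 points).
  x = 4: rhs = 16, matching y values: 4, 15 (2 points).
  x = 5: rhs = 0, matching y values: 0 (1 points).
  x = 6: rhs = 14, matching y values: none (0 points).
  x = 7: rhs = 7, matching y values: 8, 11 (2 points).
  x = 8: rhs = 4, matching y values: 2, 17 (2 points).
  x = 9: rhs = 11, matching y values: 7, 12 (2 points).
  x = 10: rhs = 15, matching y values: none (0 points).
  x = 11: rhs = 3, matching y values: none (0 points).
  x = 12: rhs = 0, matching y values: 0 (1 points).
  x = 13: rhs = 12, matching y values: none (0 points).
  x = 14: rhs = 7, matching y values: 8, 11 (2 points).
  x = 15: rhs = 10, matching y values: none (0 points).
  x = 16: rhs = 8, matching y values: none (0 points).
  x = 17: rhs = 7, matching y values: 8, 11 (2 points).
  x = 18: rhs = 13, matching y values: none (0 points).
Total affine count: 15.
Full point count |E(F_19)| = 15 + 1 = 16.
Hasse bound: |16 − (19+1)| = |-4| = 4 ≤ 2√19 ≈ 8.7178 ✓.


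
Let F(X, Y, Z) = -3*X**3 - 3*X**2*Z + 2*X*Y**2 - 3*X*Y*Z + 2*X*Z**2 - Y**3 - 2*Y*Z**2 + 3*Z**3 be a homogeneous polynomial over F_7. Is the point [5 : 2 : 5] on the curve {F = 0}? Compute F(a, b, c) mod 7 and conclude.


F(5,2,5) ≡ 0 (mod 7); P is on the curve.

Evaluate F(5, 2, 5) term-by-term (mod 7).
  -3*X**3 ↦ -3·125·1·1 = -375
  -3*X**2*Z ↦ -3·25·1·5 = -375
  2*X*Y**2 ↦ 2·5·4·1 = 40
  -3*X*Y*Z ↦ -3·5·2·5 = -150
  2*X*Z**2 ↦ 2·5·1·25 = 250
  -Y**3 ↦ -1·1·8·1 = -8
  -2*Y*Z**2 ↦ -2·1·2·25 = -100
  3*Z**3 ↦ 3·1·1·125 = 375
Sum: F(5, 2, 5) = (-375) + (-375) + (40) + (-150) + (250) + (-8) + (-100) + (375) = -343.
Reducing mod 7: -343 ≡ 0 (mod 7).
Since F(a, b, c) ≡ 0 (mod 7), P lies on the curve.


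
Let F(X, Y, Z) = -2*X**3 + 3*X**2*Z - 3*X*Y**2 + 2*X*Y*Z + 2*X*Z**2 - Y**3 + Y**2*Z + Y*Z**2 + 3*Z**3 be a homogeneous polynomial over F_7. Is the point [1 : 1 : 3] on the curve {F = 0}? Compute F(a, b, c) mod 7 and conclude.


F(1,1,3) ≡ 1 (mod 7); P is NOT on the curve.

Evaluate F(1, 1, 3) term-by-term (mod 7).
  -2*X**3 ↦ -2·1·1·1 = -2
  3*X**2*Z ↦ 3·1·1·3 = 9
  -3*X*Y**2 ↦ -3·1·1·1 = -3
  2*X*Y*Z ↦ 2·1·1·3 = 6
  2*X*Z**2 ↦ 2·1·1·9 = 18
  -Y**3 ↦ -1·1·1·1 = -1
  Y**2*Z ↦ 1·1·1·3 = 3
  Y*Z**2 ↦ 1·1·1·9 = 9
  3*Z**3 ↦ 3·1·1·27 = 81
Sum: F(1, 1, 3) = (-2) + (9) + (-3) + (6) + (18) + (-1) + (3) + (9) + (81) = 120.
Reducing mod 7: 120 ≡ 1 (mod 7).
Since F(a, b, c) ≡ 1 ≠ 0 (mod 7), P does NOT lie on the curve.


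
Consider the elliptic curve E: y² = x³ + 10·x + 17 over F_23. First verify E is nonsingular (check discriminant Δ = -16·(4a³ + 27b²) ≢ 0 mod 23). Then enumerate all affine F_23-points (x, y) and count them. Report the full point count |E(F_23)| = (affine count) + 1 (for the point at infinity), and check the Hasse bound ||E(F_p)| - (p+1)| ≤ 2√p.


Affine points = {(4, 11), (4, 12), (5, 10), (5, 13), (7, 4), (7, 19), (9, 10), (9, 13), (10, 6), (10, 17), (11, 3), (11, 20), (12, 5), (12, 18), (14, 7), (14, 16), (15, 0), (16, 8), (16, 15), (18, 7), (18, 16), (20, 11), (20, 12), (21, 9), (21, 14), (22, 11), (22, 12)}; affine count = 27; |E(F_23)| = 28.

Discriminant check: Δ ∝ 4a³ + 27b² = 4·10³ + 27·17² = 4·1000 + 27·289 ≡ 4 (mod 23). Nonzero ⇒ E is nonsingular.
For each x ∈ F_23, compute rhs = x³ + 10·x + 17 mod 23, then count y ∈ F_23 with y² ≡ rhs.
  x = 0: rhs = 17, matching y values: none (0 points).
  x = 1: rhs = 5, matching y values: none (0 points).
  x = 2: rhs = 22, matching y values: none (0 points).
  x = 3: rhs = 5, matching y values: none (0 points).
  x = 4: rhs = 6, matching y values: 11, 12 (2 points).
  x = 5: rhs = 8, matching y values: 10, 13 (2 points).
  x = 6: rhs = 17, matching y values: none (0 points).
  x = 7: rhs = 16, matching y values: 4, 19 (2 points).
  x = 8: rhs = 11, matching y values: none (0 points).
  x = 9: rhs = 8, matching y values: 10, 13 (2 points).
  x = 10: rhs = 13, matching y values: 6, 17 (2 points).
  x = 11: rhs = 9, matching y values: 3, 20 (2 points).
  x = 12: rhs = 2, matching y values: 5, 18 (2 points).
  x = 13: rhs = 21, matching y values: none (0 points).
  x = 14: rhs = 3, matching y values: 7, 16 (2 points).
  x = 15: rhs = 0, matching y values: 0 (1 points).
  x = 16: rhs = 18, matching y values: 8, 15 (2 points).
  x = 17: rhs = 17, matching y values: none (0 points).
  x = 18: rhs = 3, matching y values: 7, 16 (2 points).
  x = 19: rhs = 5, matching y values: none (0 points).
  x = 20: rhs = 6, matching y values: 11, 12 (2 points).
  x = 21: rhs = 12, matching y values: 9, 14 (2 points).
  x = 22: rhs = 6, matching y values: 11, 12 (2 points).
Total affine count: 27.
Full point count |E(F_23)| = 27 + 1 = 28.
Hasse bound: |28 − (23+1)| = |4| = 4 ≤ 2√23 ≈ 9.5917 ✓.


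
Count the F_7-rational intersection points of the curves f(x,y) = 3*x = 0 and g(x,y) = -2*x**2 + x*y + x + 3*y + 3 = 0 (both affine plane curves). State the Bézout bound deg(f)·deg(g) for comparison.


Common zeros: {(0, 6)}; count = 1; Bézout bound = 2.

deg(f) = 1, deg(g) = 2, so Bézout bound = 2.
Scan x ∈ F_7. For each x, list the y ∈ F_7 with f(x, y) ≡ 0 and those with g(x, y) ≡ 0 (mod 7); the common zeros in that column are the intersection.
  x = 0: f ≡ 0 at y ∈ {0, 1, 2, 3, 4, 5, 6}; g ≡ 0 at y ∈ {6}; common: {6}.
  x = 1: f ≡ 0 at y ∈ ∅; g ≡ 0 at y ∈ {3}; common: ∅.
  x = 2: f ≡ 0 at y ∈ ∅; g ≡ 0 at y ∈ {2}; common: ∅.
  x = 3: f ≡ 0 at y ∈ ∅; g ≡ 0 at y ∈ {2}; common: ∅.
  x = 4: f ≡ 0 at y ∈ ∅; g ≡ 0 at y ∈ ∅; common: ∅.
  x = 5: f ≡ 0 at y ∈ ∅; g ≡ 0 at y ∈ {0}; common: ∅.
  x = 6: f ≡ 0 at y ∈ ∅; g ≡ 0 at y ∈ {0}; common: ∅.
Collecting: common zeros = {(0, 6)}, so the count is 1.
Comparison with the Bézout bound: 1 ≤ 2 = deg(f)·deg(g), as expected for curves with no common component (the affine F_7-count falls short of the bound because intersections may lie at infinity, over extension fields, or carry multiplicity).


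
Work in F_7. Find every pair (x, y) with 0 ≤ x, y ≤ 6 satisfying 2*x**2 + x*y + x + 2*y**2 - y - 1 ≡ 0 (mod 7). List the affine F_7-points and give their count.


Affine F_7-points: {(0, 1), (0, 3), (4, 0), (4, 2), (5, 2), (5, 3), (6, 0), (6, 1)}; count = 8.

For each of the 49 pairs (x, y) ∈ F_7², evaluate f(x, y) mod 7. Record the zeros.
  x = 0: [0↦6, 1↦0, 2↦5, 3↦0, 4↦6, 5↦2, 6↦2]  zeros at y ∈ {1, 3}
  x = 1: [0↦2, 1↦4, 2↦3, 3↦6, 4↦6, 5↦3, 6↦4]  zeros at y ∈ ∅
  x = 2: [0↦2, 1↦5, 2↦5, 3↦2, 4↦3, 5↦1, 6↦3]  zeros at y ∈ ∅
  x = 3: [0↦6, 1↦3, 2↦4, 3↦2, 4↦4, 5↦3, 6↦6]  zeros at y ∈ ∅
  x = 4: [0↦0, 1↦5, 2↦0, 3↦6, 4↦2, 5↦2, 6↦6]  zeros at y ∈ {0, 2}
  x = 5: [0↦5, 1↦4, 2↦0, 3↦0, 4↦4, 5↦5, 6↦3]  zeros at y ∈ {2, 3}
  x = 6: [0↦0, 1↦0, 2↦4, 3↦5, 4↦3, 5↦5, 6↦4]  zeros at y ∈ {0, 1}
Collecting zeros: affine points = {(0, 1), (0, 3), (4, 0), (4, 2), (5, 2), (5, 3), (6, 0), (6, 1)}.
Total count |C(F_7)_aff| = 8.


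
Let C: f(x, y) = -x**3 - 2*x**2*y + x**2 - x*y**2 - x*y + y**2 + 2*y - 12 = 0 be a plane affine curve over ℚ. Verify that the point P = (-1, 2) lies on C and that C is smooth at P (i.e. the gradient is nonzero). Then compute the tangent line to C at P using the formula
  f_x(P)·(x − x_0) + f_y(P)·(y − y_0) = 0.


Tangent line at P: -3*x + 9*y - 21 = 0.

Step 1: f(-1, 2) = 0, so P lies on C.
Step 2: partial derivatives
  f_x(x, y) = -3*x**2 - 4*x*y + 2*x - y**2 - y, f_y(x, y) = -2*x**2 - 2*x*y - x + 2*y + 2.
  f_x(P) = -3, f_y(P) = 9 (gradient nonzero, so P is smooth).
Step 3: tangent line at P: -3·(x − -1) + 9·(y − 2) = 0.
Expanding: -3*x + 9*y - 21 = 0.


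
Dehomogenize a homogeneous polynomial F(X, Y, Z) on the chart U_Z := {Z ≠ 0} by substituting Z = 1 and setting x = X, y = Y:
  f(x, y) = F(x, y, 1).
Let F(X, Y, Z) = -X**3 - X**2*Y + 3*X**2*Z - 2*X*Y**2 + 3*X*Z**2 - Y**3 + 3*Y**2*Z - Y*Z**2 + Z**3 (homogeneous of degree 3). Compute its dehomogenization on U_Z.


f(x, y) = -x**3 - x**2*y + 3*x**2 - 2*x*y**2 + 3*x - y**3 + 3*y**2 - y + 1

On U_Z we set Z = 1. Each monomial c·X^i·Y^j·Z^k in F becomes c·x^i·y^j·1^k = c·x^i·y^j.
Substituting Z = 1: F(X, Y, 1) = -x**3 - x**2*y + 3*x**2 - 2*x*y**2 + 3*x - y**3 + 3*y**2 - y + 1.
Note: deg(f) ≤ deg(F) = 3; strict inequality happens when F is divisible by Z (lost terms).


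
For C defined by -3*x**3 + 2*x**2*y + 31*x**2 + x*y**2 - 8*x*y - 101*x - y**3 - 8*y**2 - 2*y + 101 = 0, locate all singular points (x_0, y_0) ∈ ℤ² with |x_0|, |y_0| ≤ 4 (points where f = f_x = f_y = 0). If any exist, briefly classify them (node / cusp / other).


Singular points: {(3, -2)}; classification: cusp.

Compute partial derivatives:
  f_x = -9*x**2 + 4*x*y + 62*x + y**2 - 8*y - 101.
  f_y = 2*x**2 + 2*x*y - 8*x - 3*y**2 - 16*y - 2.
Scan x_0 ∈ {−4, ..., 4}. For each x_0, f_y(x_0, y) is a polynomial in y; find its integer roots y ∈ {−4, ..., 4}, then test f_x and f at those candidates.
  x = -4: f_y(-4, y) = -3*y**2 - 24*y + 62; no integer root y with |y| ≤ 4.
  x = -3: f_y(-3, y) = -3*y**2 - 22*y + 40; no integer root y with |y| ≤ 4.
  x = -2: f_y(-2, y) = -3*y**2 - 20*y + 22; no integer root y with |y| ≤ 4.
  x = -1: f_y(-1, y) = -3*y**2 - 18*y + 8; no integer root y with |y| ≤ 4.
  x = 0: f_y(0, y) = -3*y**2 - 16*y - 2; no integer root y with |y| ≤ 4.
  x = 1: f_y(1, y) = -3*y**2 - 14*y - 8; vanishes at y ∈ {-4}. (1, -4): f_x = -16 ≠ 0.
  x = 2: f_y(2, y) = -3*y**2 - 12*y - 10; no integer root y with |y| ≤ 4.
  x = 3: f_y(3, y) = -3*y**2 - 10*y - 8; vanishes at y ∈ {-2}. (3, -2): f_x = 0, f = 0 — SINGULAR.
  x = 4: f_y(4, y) = -3*y**2 - 8*y - 2; no integer root y with |y| ≤ 4.
Only singular point on the grid: (3, -2).
Classify: substitute x = 3 + u, y = -2 + v and expand: f = -3*u**3 + 2*u**2*v + u*v**2 - v**3 + v**2.
No constant or linear terms (consistent with a singular point). Quadratic part: v**2. Cubic part: -3*u**3 + 2*u**2*v + u*v**2 - v**3.
The quadratic part v**2 is a perfect square, so there is a single (double) tangent line v = 0, i.e. y = -2. Restricting the cubic part to that line (v = 0) leaves -3*u**3 ≠ 0, so f is not divisible by v and the branch is v² ≈ 3*u**3 to lowest order — this is a cusp.
Classification: cusp.


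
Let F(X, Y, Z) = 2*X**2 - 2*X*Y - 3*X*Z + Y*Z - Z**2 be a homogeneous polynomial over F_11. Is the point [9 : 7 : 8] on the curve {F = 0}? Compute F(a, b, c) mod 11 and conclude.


F(9,7,8) ≡ 10 (mod 11); P is NOT on the curve.

Evaluate F(9, 7, 8) term-by-term (mod 11).
  2*X**2 ↦ 2·81·1·1 = 162
  -2*X*Y ↦ -2·9·7·1 = -126
  -3*X*Z ↦ -3·9·1·8 = -216
  Y*Z ↦ 1·1·7·8 = 56
  -Z**2 ↦ -1·1·1·64 = -64
Sum: F(9, 7, 8) = (162) + (-126) + (-216) + (56) + (-64) = -188.
Reducing mod 11: -188 ≡ 10 (mod 11).
Since F(a, b, c) ≡ 10 ≠ 0 (mod 11), P does NOT lie on the curve.


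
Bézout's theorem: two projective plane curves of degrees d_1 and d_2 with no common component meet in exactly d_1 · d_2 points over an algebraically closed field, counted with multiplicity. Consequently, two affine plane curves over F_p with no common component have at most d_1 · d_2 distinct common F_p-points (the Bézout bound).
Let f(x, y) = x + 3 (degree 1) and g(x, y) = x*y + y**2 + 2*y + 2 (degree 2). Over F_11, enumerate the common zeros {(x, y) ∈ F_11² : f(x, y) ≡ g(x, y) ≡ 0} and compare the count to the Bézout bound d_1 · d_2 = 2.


Common zeros: {(8, 5), (8, 7)}; count = 2; Bézout bound = 2.

deg(f) = 1, deg(g) = 2, so Bézout bound = 2.
Scan x ∈ F_11. For each x, list the y ∈ F_11 with f(x, y) ≡ 0 and those with g(x, y) ≡ 0 (mod 11); the common zeros in that column are the intersection.
  x = 0: f ≡ 0 at y ∈ ∅; g ≡ 0 at y ∈ ∅; common: ∅.
  x = 1: f ≡ 0 at y ∈ ∅; g ≡ 0 at y ∈ {9, 10}; common: ∅.
  x = 2: f ≡ 0 at y ∈ ∅; g ≡ 0 at y ∈ ∅; common: ∅.
  x = 3: f ≡ 0 at y ∈ ∅; g ≡ 0 at y ∈ ∅; common: ∅.
  x = 4: f ≡ 0 at y ∈ ∅; g ≡ 0 at y ∈ ∅; common: ∅.
  x = 5: f ≡ 0 at y ∈ ∅; g ≡ 0 at y ∈ ∅; common: ∅.
  x = 6: f ≡ 0 at y ∈ ∅; g ≡ 0 at y ∈ {1, 2}; common: ∅.
  x = 7: f ≡ 0 at y ∈ ∅; g ≡ 0 at y ∈ ∅; common: ∅.
  x = 8: f ≡ 0 at y ∈ {0, 1, 2, 3, 4, 5, 6, 7, 8, 9, 10}; g ≡ 0 at y ∈ {5, 7}; common: {5, 7}.
  x = 9: f ≡ 0 at y ∈ ∅; g ≡ 0 at y ∈ {3, 8}; common: ∅.
  x = 10: f ≡ 0 at y ∈ ∅; g ≡ 0 at y ∈ {4, 6}; common: ∅.
Collecting: common zeros = {(8, 5), (8, 7)}, so the count is 2.
Comparison with the Bézout bound: 2 ≤ 2 = deg(f)·deg(g), as expected for curves with no common component (the bound is attained).


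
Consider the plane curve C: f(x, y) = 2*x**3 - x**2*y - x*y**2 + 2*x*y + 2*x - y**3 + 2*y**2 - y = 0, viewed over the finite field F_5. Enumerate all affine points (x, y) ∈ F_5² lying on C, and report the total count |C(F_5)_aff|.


Affine F_5-points: {(0, 0), (0, 1), (1, 2), (2, 0), (2, 2), (2, 3), (3, 0), (3, 2)}; count = 8.

For each of the 25 pairs (x, y) ∈ F_5², evaluate f(x, y) mod 5. Record the zeros.
  x = 0: [0↦0, 1↦0, 2↦3, 3↦3, 4↦4]  zeros at y ∈ {0, 1}
  x = 1: [0↦4, 1↦4, 2↦0, 3↦1, 4↦1]  zeros at y ∈ {2}
  x = 2: [0↦0, 1↦3, 2↦0, 3↦0, 4↦2]  zeros at y ∈ {0, 2, 3}
  x = 3: [0↦0, 1↦4, 2↦0, 3↦2, 4↦4]  zeros at y ∈ {0, 2}
  x = 4: [0↦1, 1↦4, 2↦2, 3↦4, 4↦4]  zeros at y ∈ ∅
Collecting zeros: affine points = {(0, 0), (0, 1), (1, 2), (2, 0), (2, 2), (2, 3), (3, 0), (3, 2)}.
Total count |C(F_5)_aff| = 8.


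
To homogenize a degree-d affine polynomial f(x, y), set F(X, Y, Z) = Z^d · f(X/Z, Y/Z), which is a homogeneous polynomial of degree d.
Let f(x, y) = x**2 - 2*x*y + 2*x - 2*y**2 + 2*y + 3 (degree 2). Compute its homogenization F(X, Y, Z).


F(X, Y, Z) = X**2 - 2*X*Y + 2*X*Z - 2*Y**2 + 2*Y*Z + 3*Z**2

deg(f) = 2.
Substitute x = X/Z, y = Y/Z into f, then multiply by Z^2.
  monomial 1·x^2·y^0 ↦ 1·X^2·Y^0·Z^0.
  monomial -2·x^1·y^1 ↦ -2·X^1·Y^1·Z^0.
  monomial 2·x^1·y^0 ↦ 2·X^1·Y^0·Z^1.
  monomial -2·x^0·y^2 ↦ -2·X^0·Y^2·Z^0.
  monomial 2·x^0·y^1 ↦ 2·X^0·Y^1·Z^1.
  monomial 3·x^0·y^0 ↦ 3·X^0·Y^0·Z^2.
Collecting: F(X, Y, Z) = X**2 - 2*X*Y + 2*X*Z - 2*Y**2 + 2*Y*Z + 3*Z**2.


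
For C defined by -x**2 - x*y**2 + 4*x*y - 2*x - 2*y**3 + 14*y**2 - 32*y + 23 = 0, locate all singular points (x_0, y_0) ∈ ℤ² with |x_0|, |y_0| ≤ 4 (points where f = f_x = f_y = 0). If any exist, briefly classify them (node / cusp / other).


Singular points: {(1, 2)}; classification: node.

Compute partial derivatives:
  f_x = -2*x - y**2 + 4*y - 2.
  f_y = -2*x*y + 4*x - 6*y**2 + 28*y - 32.
Scan x_0 ∈ {−4, ..., 4}. For each x_0, f_y(x_0, y) is a polynomial in y; find its integer roots y ∈ {−4, ..., 4}, then test f_x and f at those candidates.
  x = -4: f_y(-4, y) = -6*y**2 + 36*y - 48; vanishes at y ∈ {2, 4}. (-4, 2): f_x = 10 ≠ 0; (-4, 4): f_x = 6 ≠ 0.
  x = -3: f_y(-3, y) = -6*y**2 + 34*y - 44; vanishes at y ∈ {2}. (-3, 2): f_x = 8 ≠ 0.
  x = -2: f_y(-2, y) = -6*y**2 + 32*y - 40; vanishes at y ∈ {2}. (-2, 2): f_x = 6 ≠ 0.
  x = -1: f_y(-1, y) = -6*y**2 + 30*y - 36; vanishes at y ∈ {2, 3}. (-1, 2): f_x = 4 ≠ 0; (-1, 3): f_x = 3 ≠ 0.
  x = 0: f_y(0, y) = -6*y**2 + 28*y - 32; vanishes at y ∈ {2}. (0, 2): f_x = 2 ≠ 0.
  x = 1: f_y(1, y) = -6*y**2 + 26*y - 28; vanishes at y ∈ {2}. (1, 2): f_x = 0, f = 0 — SINGULAR.
  x = 2: f_y(2, y) = -6*y**2 + 24*y - 24; vanishes at y ∈ {2}. (2, 2): f_x = -2 ≠ 0.
  x = 3: f_y(3, y) = -6*y**2 + 22*y - 20; vanishes at y ∈ {2}. (3, 2): f_x = -4 ≠ 0.
  x = 4: f_y(4, y) = -6*y**2 + 20*y - 16; vanishes at y ∈ {2}. (4, 2): f_x = -6 ≠ 0.
Only singular point on the grid: (1, 2).
Classify: substitute x = 1 + u, y = 2 + v and expand: f = -u**2 - u*v**2 - 2*v**3 + v**2.
No constant or linear terms (consistent with a singular point). Quadratic part: -u**2 + v**2. Cubic part: -u*v**2 - 2*v**3.
The quadratic part v**2 - u**2 = (v − u)(v + u) splits into two distinct linear factors, so there are two distinct tangent lines y − 2 = ±(x − 1) — this is a node (ordinary double point).
Classification: node.


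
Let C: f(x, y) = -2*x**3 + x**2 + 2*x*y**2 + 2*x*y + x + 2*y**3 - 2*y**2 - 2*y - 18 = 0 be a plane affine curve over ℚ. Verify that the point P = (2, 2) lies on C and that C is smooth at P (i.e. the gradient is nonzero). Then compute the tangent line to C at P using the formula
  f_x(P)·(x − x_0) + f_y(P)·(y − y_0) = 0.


Tangent line at P: -7*x + 34*y - 54 = 0.

Step 1: f(2, 2) = 0, so P lies on C.
Step 2: partial derivatives
  f_x(x, y) = -6*x**2 + 2*x + 2*y**2 + 2*y + 1, f_y(x, y) = 4*x*y + 2*x + 6*y**2 - 4*y - 2.
  f_x(P) = -7, f_y(P) = 34 (gradient nonzero, so P is smooth).
Step 3: tangent line at P: -7·(x − 2) + 34·(y − 2) = 0.
Expanding: -7*x + 34*y - 54 = 0.


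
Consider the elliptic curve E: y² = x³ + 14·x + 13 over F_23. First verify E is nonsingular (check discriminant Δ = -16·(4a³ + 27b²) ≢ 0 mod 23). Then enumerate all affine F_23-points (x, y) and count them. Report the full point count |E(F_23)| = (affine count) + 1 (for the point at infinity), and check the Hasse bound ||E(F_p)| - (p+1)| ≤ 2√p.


Affine points = {(0, 6), (0, 17), (2, 7), (2, 16), (3, 6), (3, 17), (4, 8), (4, 15), (5, 1), (5, 22), (8, 4), (8, 19), (10, 7), (10, 16), (11, 7), (11, 16), (12, 0), (13, 0), (14, 3), (14, 20), (16, 3), (16, 20), (17, 9), (17, 14), (18, 5), (18, 18), (19, 10), (19, 13), (20, 6), (20, 17), (21, 0)}; affine count = 31; |E(F_23)| = 32.

Discriminant check: Δ ∝ 4a³ + 27b² = 4·14³ + 27·13² = 4·2744 + 27·169 ≡ 14 (mod 23). Nonzero ⇒ E is nonsingular.
For each x ∈ F_23, compute rhs = x³ + 14·x + 13 mod 23, then count y ∈ F_23 with y² ≡ rhs.
  x = 0: rhs = 13, matching y values: 6, 17 (2 points).
  x = 1: rhs = 5, matching y values: none (0 points).
  x = 2: rhs = 3, matching y values: 7, 16 (2 points).
  x = 3: rhs = 13, matching y values: 6, 17 (2 points).
  x = 4: rhs = 18, matching y values: 8, 15 (2 points).
  x = 5: rhs = 1, matching y values: 1, 22 (2 points).
  x = 6: rhs = 14, matching y values: none (0 points).
  x = 7: rhs = 17, matching y values: none (0 points).
  x = 8: rhs = 16, matching y values: 4, 19 (2 points).
  x = 9: rhs = 17, matching y values: none (0 points).
  x = 10: rhs = 3, matching y values: 7, 16 (2 points).
  x = 11: rhs = 3, matching y values: 7, 16 (2 points).
  x = 12: rhs = 0, matching y values: 0 (1 points).
  x = 13: rhs = 0, matching y values: 0 (1 points).
  x = 14: rhs = 9, matching y values: 3, 20 (2 points).
  x = 15: rhs = 10, matching y values: none (0 points).
  x = 16: rhs = 9, matching y values: 3, 20 (2 points).
  x = 17: rhs = 12, matching y values: 9, 14 (2 points).
  x = 18: rhs = 2, matching y values: 5, 18 (2 points).
  x = 19: rhs = 8, matching y values: 10, 13 (2 points).
  x = 20: rhs = 13, matching y values: 6, 17 (2 points).
  x = 21: rhs = 0, matching y values: 0 (1 points).
  x = 22: rhs = 21, matching y values: none (0 points).
Total affine count: 31.
Full point count |E(F_23)| = 31 + 1 = 32.
Hasse bound: |32 − (23+1)| = |8| = 8 ≤ 2√23 ≈ 9.5917 ✓.


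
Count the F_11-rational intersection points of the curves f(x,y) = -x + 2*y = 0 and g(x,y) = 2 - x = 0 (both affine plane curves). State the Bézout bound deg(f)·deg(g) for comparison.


Common zeros: {(2, 1)}; count = 1; Bézout bound = 1.

deg(f) = 1, deg(g) = 1, so Bézout bound = 1.
Scan x ∈ F_11. For each x, list the y ∈ F_11 with f(x, y) ≡ 0 and those with g(x, y) ≡ 0 (mod 11); the common zeros in that column are the intersection.
  x = 0: f ≡ 0 at y ∈ {0}; g ≡ 0 at y ∈ ∅; common: ∅.
  x = 1: f ≡ 0 at y ∈ {6}; g ≡ 0 at y ∈ ∅; common: ∅.
  x = 2: f ≡ 0 at y ∈ {1}; g ≡ 0 at y ∈ {0, 1, 2, 3, 4, 5, 6, 7, 8, 9, 10}; common: {1}.
  x = 3: f ≡ 0 at y ∈ {7}; g ≡ 0 at y ∈ ∅; common: ∅.
  x = 4: f ≡ 0 at y ∈ {2}; g ≡ 0 at y ∈ ∅; common: ∅.
  x = 5: f ≡ 0 at y ∈ {8}; g ≡ 0 at y ∈ ∅; common: ∅.
  x = 6: f ≡ 0 at y ∈ {3}; g ≡ 0 at y ∈ ∅; common: ∅.
  x = 7: f ≡ 0 at y ∈ {9}; g ≡ 0 at y ∈ ∅; common: ∅.
  x = 8: f ≡ 0 at y ∈ {4}; g ≡ 0 at y ∈ ∅; common: ∅.
  x = 9: f ≡ 0 at y ∈ {10}; g ≡ 0 at y ∈ ∅; common: ∅.
  x = 10: f ≡ 0 at y ∈ {5}; g ≡ 0 at y ∈ ∅; common: ∅.
Collecting: common zeros = {(2, 1)}, so the count is 1.
Comparison with the Bézout bound: 1 ≤ 1 = deg(f)·deg(g), as expected for curves with no common component (the bound is attained).


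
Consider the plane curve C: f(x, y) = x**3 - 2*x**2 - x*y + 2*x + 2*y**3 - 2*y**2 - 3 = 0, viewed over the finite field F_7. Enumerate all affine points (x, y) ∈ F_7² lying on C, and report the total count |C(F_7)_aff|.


Affine F_7-points: {(0, 6), (3, 2), (4, 5), (5, 1), (6, 1)}; count = 5.

For each of the 49 pairs (x, y) ∈ F_7², evaluate f(x, y) mod 7. Record the zeros.
  x = 0: [0↦4, 1↦4, 2↦5, 3↦5, 4↦2, 5↦1, 6↦0]  zeros at y ∈ {6}
  x = 1: [0↦5, 1↦4, 2↦4, 3↦3, 4↦6, 5↦4, 6↦2]  zeros at y ∈ ∅
  x = 2: [0↦1, 1↦6, 2↦5, 3↦3, 4↦5, 5↦2, 6↦6]  zeros at y ∈ ∅
  x = 3: [0↦5, 1↦2, 2↦0, 3↦4, 4↦5, 5↦1, 6↦4]  zeros at y ∈ {2}
  x = 4: [0↦2, 1↦5, 2↦2, 3↦5, 4↦5, 5↦0, 6↦2]  zeros at y ∈ {5}
  x = 5: [0↦5, 1↦0, 2↦3, 3↦5, 4↦4, 5↦5, 6↦6]  zeros at y ∈ {1}
  x = 6: [0↦6, 1↦0, 2↦2, 3↦3, 4↦1, 5↦1, 6↦1]  zeros at y ∈ {1}
Collecting zeros: affine points = {(0, 6), (3, 2), (4, 5), (5, 1), (6, 1)}.
Total count |C(F_7)_aff| = 5.


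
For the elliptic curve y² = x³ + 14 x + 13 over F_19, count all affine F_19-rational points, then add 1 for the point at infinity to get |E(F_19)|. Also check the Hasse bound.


Affine points = {(1, 3), (1, 16), (2, 7), (2, 12), (3, 5), (3, 14), (4, 0), (6, 3), (6, 16), (7, 6), (7, 13), (11, 4), (11, 15), (12, 3), (12, 16), (13, 6), (13, 13), (15, 8), (15, 11), (16, 1), (16, 18), (18, 6), (18, 13)}; affine count = 23; |E(F_19)| = 24.

Discriminant check: Δ ∝ 4a³ + 27b² = 4·14³ + 27·13² = 4·2744 + 27·169 ≡ 16 (mod 19). Nonzero ⇒ E is nonsingular.
For each x ∈ F_19, compute rhs = x³ + 14·x + 13 mod 19, then count y ∈ F_19 with y² ≡ rhs.
  x = 0: rhs = 13, matching y values: none (0 points).
  x = 1: rhs = 9, matching y values: 3, 16 (2 points).
  x = 2: rhs = 11, matching y values: 7, 12 (2 points).
  x = 3: rhs = 6, matching y values: 5, 14 (2 points).
  x = 4: rhs = 0, matching y values: 0 (1 points).
  x = 5: rhs = 18, matching y values: none (0 points).
  x = 6: rhs = 9, matching y values: 3, 16 (2 points).
  x = 7: rhs = 17, matching y values: 6, 13 (2 points).
  x = 8: rhs = 10, matching y values: none (0 points).
  x = 9: rhs = 13, matching y values: none (0 points).
  x = 10: rhs = 13, matching y values: none (0 points).
  x = 11: rhs = 16, matching y values: 4, 15 (2 points).
  x = 12: rhs = 9, matching y values: 3, 16 (2 points).
  x = 13: rhs = 17, matching y values: 6, 13 (2 points).
  x = 14: rhs = 8, matching y values: none (0 points).
  x = 15: rhs = 7, matching y values: 8, 11 (2 points).
  x = 16: rhs = 1, matching y values: 1, 18 (2 points).
  x = 17: rhs = 15, matching y values: none (0 points).
  x = 18: rhs = 17, matching y values: 6, 13 (2 points).
Total affine count: 23.
Full point count |E(F_19)| = 23 + 1 = 24.
Hasse bound: |24 − (19+1)| = |4| = 4 ≤ 2√19 ≈ 8.7178 ✓.
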